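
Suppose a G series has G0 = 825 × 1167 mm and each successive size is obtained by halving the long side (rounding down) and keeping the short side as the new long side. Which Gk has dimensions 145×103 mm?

G0: 825 × 1167 mm
G1: 583 × 825 mm
G2: 412 × 583 mm
G3: 291 × 412 mm
G4: 206 × 291 mm
G5: 145 × 206 mm
G6: 103 × 145 mm
G7: 72 × 103 mm
→ matches G6.

G6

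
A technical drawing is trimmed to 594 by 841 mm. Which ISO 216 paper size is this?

Aspect ratio 841/594 ≈ 1.416 — close to the ISO √2 ≈ 1.414.
In the A-series (A0 area = 1 m²): A1 = 594 × 841 mm.

A1 (594 × 841 mm)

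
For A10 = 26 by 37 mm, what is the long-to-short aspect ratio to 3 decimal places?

37 / 26 = 1.423
ISO 216 targets √2 ≈ 1.414; the +0.009 deviation is from mm rounding.

1.423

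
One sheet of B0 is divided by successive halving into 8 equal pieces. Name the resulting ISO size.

B3

8 = 2^3, so 3 halving steps.
B0 → B1 → … → B3 after 3 steps.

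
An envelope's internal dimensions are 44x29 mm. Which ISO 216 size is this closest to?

B10 (31 × 44 mm)

Aspect ratio 44/29 ≈ 1.517 (ISO target is √2 ≈ 1.414).
In the B-series (B0 = 1000 × 1414 mm): B10 = 31 × 44 mm.
Off by 2 mm total — nearest standard size.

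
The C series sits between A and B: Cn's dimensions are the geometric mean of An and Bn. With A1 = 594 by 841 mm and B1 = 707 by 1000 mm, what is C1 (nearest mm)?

Short side: √(594 · 707) = √419958 ≈ 648.0 → 648 mm
Long side: √(841 · 1000) = √841000 ≈ 917.1 → 917 mm

648 × 917 mm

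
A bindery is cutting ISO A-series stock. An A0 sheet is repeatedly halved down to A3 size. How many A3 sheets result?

8

Each ISO step halves the sheet: 1 × A0 → 2 × A1 → 4 × A2 → 8 × A3
From A0 to A3 is 3 halving steps: 2^3 = 8.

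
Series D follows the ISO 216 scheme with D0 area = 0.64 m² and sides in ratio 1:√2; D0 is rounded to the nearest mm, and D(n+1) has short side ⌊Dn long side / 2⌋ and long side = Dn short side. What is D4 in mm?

168 × 237 mm

Let D0's short side be w mm. w · w√2 = 0.64 m² = 640,000 mm², so w ≈ 672.7 mm and w√2 ≈ 951.4 mm → D0 = 673 × 951 mm.
D1: ⌊951/2⌋ × 673 = 475 × 673 mm
D2: ⌊673/2⌋ × 475 = 336 × 475 mm
D3: ⌊475/2⌋ × 336 = 237 × 336 mm
D4: ⌊336/2⌋ × 237 = 168 × 237 mm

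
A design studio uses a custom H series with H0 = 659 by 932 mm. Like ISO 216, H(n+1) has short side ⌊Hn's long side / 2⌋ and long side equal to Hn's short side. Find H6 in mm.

H1 = 466 × 659 mm (from H0 by 1 halving).
H2: ⌊659/2⌋ × 466 = 329 × 466 mm
H3: ⌊466/2⌋ × 329 = 233 × 329 mm
H4: ⌊329/2⌋ × 233 = 164 × 233 mm
H5: ⌊233/2⌋ × 164 = 116 × 164 mm
H6: ⌊164/2⌋ × 116 = 82 × 116 mm

82 × 116 mm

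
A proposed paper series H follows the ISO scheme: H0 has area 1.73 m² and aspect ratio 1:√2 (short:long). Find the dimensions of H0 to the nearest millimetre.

1106 × 1564 mm

Let the short side be w mm. Then w · w√2 = 1.73 m² = 1,730,000 mm².
w² = 1,730,000/√2, so w ≈ 1106.0 mm; long side = w√2 ≈ 1564.2 mm.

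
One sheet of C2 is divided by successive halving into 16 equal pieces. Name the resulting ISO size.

C6

16 = 2^4, so 4 halving steps.
C2 → C3 → … → C6 after 4 steps.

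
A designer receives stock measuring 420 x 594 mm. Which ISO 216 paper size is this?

A2 (420 × 594 mm)

Aspect ratio 594/420 ≈ 1.414 — close to the ISO √2 ≈ 1.414.
In the A-series (A0 area = 1 m²): A2 = 420 × 594 mm.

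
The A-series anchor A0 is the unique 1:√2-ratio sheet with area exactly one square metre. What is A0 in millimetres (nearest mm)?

841 × 1189 mm

Let the short side be w mm. Then the long side is w√2 and w · w√2 = 10⁶ mm².
w² = 10⁶/√2, so w = 1000 / 2^(1/4) ≈ 840.9 mm; long side = 1000 · 2^(1/4) ≈ 1189.2 mm.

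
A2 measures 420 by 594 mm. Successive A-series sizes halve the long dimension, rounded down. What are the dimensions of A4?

A3: ⌊594/2⌋ × 420 = 297 × 420 mm
A4: ⌊420/2⌋ × 297 = 210 × 297 mm

210 × 297 mm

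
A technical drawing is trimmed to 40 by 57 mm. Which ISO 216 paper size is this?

C9 (40 × 57 mm)

Aspect ratio 57/40 ≈ 1.425 — close to the ISO √2 ≈ 1.414.
In the C-series (envelope sizes, between A and B): C9 = 40 × 57 mm.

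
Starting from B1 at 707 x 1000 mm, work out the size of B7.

B2: ⌊1000/2⌋ × 707 = 500 × 707 mm
B3: ⌊707/2⌋ × 500 = 353 × 500 mm
B4: ⌊500/2⌋ × 353 = 250 × 353 mm
B5: ⌊353/2⌋ × 250 = 176 × 250 mm
B6: ⌊250/2⌋ × 176 = 125 × 176 mm
B7: ⌊176/2⌋ × 125 = 88 × 125 mm

88 × 125 mm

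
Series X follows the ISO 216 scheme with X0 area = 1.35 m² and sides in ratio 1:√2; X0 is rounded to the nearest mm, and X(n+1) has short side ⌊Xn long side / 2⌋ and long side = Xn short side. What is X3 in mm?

345 × 488 mm

Let X0's short side be w mm. w · w√2 = 1.35 m² = 1,350,000 mm², so w ≈ 977.0 mm and w√2 ≈ 1381.7 mm → X0 = 977 × 1382 mm.
X1: ⌊1382/2⌋ × 977 = 691 × 977 mm
X2: ⌊977/2⌋ × 691 = 488 × 691 mm
X3: ⌊691/2⌋ × 488 = 345 × 488 mm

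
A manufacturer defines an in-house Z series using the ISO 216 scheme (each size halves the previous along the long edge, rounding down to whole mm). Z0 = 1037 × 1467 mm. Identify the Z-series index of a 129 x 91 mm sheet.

Z0: 1037 × 1467 mm
Z1: 733 × 1037 mm
Z2: 518 × 733 mm
Z3: 366 × 518 mm
Z4: 259 × 366 mm
Z5: 183 × 259 mm
Z6: 129 × 183 mm
Z7: 91 × 129 mm
Z8: 64 × 91 mm
→ matches Z7.

Z7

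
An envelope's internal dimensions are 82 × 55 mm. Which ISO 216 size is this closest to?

Aspect ratio 82/55 ≈ 1.491 (ISO target is √2 ≈ 1.414).
In the C-series (envelope sizes, between A and B): C8 = 57 × 81 mm.
Off by 3 mm total — nearest standard size.

C8 (57 × 81 mm)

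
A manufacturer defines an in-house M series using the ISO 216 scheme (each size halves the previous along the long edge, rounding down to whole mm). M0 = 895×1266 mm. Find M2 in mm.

M1: ⌊1266/2⌋ × 895 = 633 × 895 mm
M2: ⌊895/2⌋ × 633 = 447 × 633 mm

447 × 633 mm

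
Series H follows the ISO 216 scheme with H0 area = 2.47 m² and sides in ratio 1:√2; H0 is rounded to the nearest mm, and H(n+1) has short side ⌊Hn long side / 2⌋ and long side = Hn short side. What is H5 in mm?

233 × 330 mm

Let H0's short side be w mm. w · w√2 = 2.47 m² = 2,470,000 mm², so w ≈ 1321.6 mm and w√2 ≈ 1869.0 mm → H0 = 1322 × 1869 mm.
H1: ⌊1869/2⌋ × 1322 = 934 × 1322 mm
H2: ⌊1322/2⌋ × 934 = 661 × 934 mm
H3: ⌊934/2⌋ × 661 = 467 × 661 mm
H4: ⌊661/2⌋ × 467 = 330 × 467 mm
H5: ⌊467/2⌋ × 330 = 233 × 330 mm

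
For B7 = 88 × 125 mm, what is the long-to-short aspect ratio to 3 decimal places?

125 / 88 = 1.420
ISO 216 targets √2 ≈ 1.414; the +0.006 deviation is from mm rounding.

1.420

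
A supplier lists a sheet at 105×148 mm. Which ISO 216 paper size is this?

A6 (105 × 148 mm)

Aspect ratio 148/105 ≈ 1.410 — close to the ISO √2 ≈ 1.414.
In the A-series (A0 area = 1 m²): A6 = 105 × 148 mm.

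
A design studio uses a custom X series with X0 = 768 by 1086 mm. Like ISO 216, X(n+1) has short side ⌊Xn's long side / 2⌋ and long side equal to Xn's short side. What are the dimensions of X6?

X1 = 543 × 768 mm (from X0 by 1 halving).
X2: ⌊768/2⌋ × 543 = 384 × 543 mm
X3: ⌊543/2⌋ × 384 = 271 × 384 mm
X4: ⌊384/2⌋ × 271 = 192 × 271 mm
X5: ⌊271/2⌋ × 192 = 135 × 192 mm
X6: ⌊192/2⌋ × 135 = 96 × 135 mm

96 × 135 mm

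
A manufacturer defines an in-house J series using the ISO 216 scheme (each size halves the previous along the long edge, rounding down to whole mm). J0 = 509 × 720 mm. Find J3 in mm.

J1 = 360 × 509 mm (from J0 by 1 halving).
J2: ⌊509/2⌋ × 360 = 254 × 360 mm
J3: ⌊360/2⌋ × 254 = 180 × 254 mm

180 × 254 mm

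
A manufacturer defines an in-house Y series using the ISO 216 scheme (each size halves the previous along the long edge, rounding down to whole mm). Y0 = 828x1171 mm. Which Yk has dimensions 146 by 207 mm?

Y0: 828 × 1171 mm
Y1: 585 × 828 mm
Y2: 414 × 585 mm
Y3: 292 × 414 mm
Y4: 207 × 292 mm
Y5: 146 × 207 mm
Y6: 103 × 146 mm
→ matches Y5.

Y5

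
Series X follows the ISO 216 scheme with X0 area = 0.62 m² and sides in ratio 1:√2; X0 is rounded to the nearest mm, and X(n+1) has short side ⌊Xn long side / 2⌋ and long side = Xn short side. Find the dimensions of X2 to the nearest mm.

Let X0's short side be w mm. w · w√2 = 0.62 m² = 620,000 mm², so w ≈ 662.1 mm and w√2 ≈ 936.4 mm → X0 = 662 × 936 mm.
X1: ⌊936/2⌋ × 662 = 468 × 662 mm
X2: ⌊662/2⌋ × 468 = 331 × 468 mm

331 × 468 mm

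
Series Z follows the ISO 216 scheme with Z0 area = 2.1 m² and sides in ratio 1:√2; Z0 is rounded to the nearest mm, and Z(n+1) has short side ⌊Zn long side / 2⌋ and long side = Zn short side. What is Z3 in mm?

430 × 609 mm

Let Z0's short side be w mm. w · w√2 = 2.1 m² = 2,100,000 mm², so w ≈ 1218.6 mm and w√2 ≈ 1723.3 mm → Z0 = 1219 × 1723 mm.
Z1: ⌊1723/2⌋ × 1219 = 861 × 1219 mm
Z2: ⌊1219/2⌋ × 861 = 609 × 861 mm
Z3: ⌊861/2⌋ × 609 = 430 × 609 mm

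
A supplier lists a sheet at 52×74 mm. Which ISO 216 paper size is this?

Aspect ratio 74/52 ≈ 1.423 — close to the ISO √2 ≈ 1.414.
In the A-series (A0 area = 1 m²): A8 = 52 × 74 mm.

A8 (52 × 74 mm)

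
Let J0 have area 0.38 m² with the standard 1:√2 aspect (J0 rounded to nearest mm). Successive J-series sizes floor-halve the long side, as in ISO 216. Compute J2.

Let J0's short side be w mm. w · w√2 = 0.38 m² = 380,000 mm², so w ≈ 518.4 mm and w√2 ≈ 733.1 mm → J0 = 518 × 733 mm.
J1: ⌊733/2⌋ × 518 = 366 × 518 mm
J2: ⌊518/2⌋ × 366 = 259 × 366 mm

259 × 366 mm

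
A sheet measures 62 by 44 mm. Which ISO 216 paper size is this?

B9 (44 × 62 mm)

Aspect ratio 62/44 ≈ 1.409 — close to the ISO √2 ≈ 1.414.
In the B-series (B0 = 1000 × 1414 mm): B9 = 44 × 62 mm.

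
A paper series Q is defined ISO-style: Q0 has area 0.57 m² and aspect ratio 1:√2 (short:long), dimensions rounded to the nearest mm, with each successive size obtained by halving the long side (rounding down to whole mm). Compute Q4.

Let Q0's short side be w mm. w · w√2 = 0.57 m² = 570,000 mm², so w ≈ 634.9 mm and w√2 ≈ 897.8 mm → Q0 = 635 × 898 mm.
Q1: ⌊898/2⌋ × 635 = 449 × 635 mm
Q2: ⌊635/2⌋ × 449 = 317 × 449 mm
Q3: ⌊449/2⌋ × 317 = 224 × 317 mm
Q4: ⌊317/2⌋ × 224 = 158 × 224 mm

158 × 224 mm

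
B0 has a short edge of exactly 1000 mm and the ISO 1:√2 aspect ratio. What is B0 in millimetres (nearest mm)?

1000 × 1414 mm

Short side = 1000 mm; long side = 1000√2 ≈ 1414.2 mm.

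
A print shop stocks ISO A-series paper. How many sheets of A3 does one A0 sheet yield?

Each ISO step halves the sheet: 1 × A0 → 2 × A1 → 4 × A2 → 8 × A3
From A0 to A3 is 3 halving steps: 2^3 = 8.

8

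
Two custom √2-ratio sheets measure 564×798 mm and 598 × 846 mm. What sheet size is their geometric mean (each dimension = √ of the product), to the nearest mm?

581 × 822 mm

Short side: √(564 · 598) = √337272 ≈ 580.8 → 581 mm
Long side: √(798 · 846) = √675108 ≈ 821.6 → 822 mm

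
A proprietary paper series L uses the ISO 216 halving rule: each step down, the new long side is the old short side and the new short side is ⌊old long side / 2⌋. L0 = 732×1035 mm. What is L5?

L1: ⌊1035/2⌋ × 732 = 517 × 732 mm
L2: ⌊732/2⌋ × 517 = 366 × 517 mm
L3: ⌊517/2⌋ × 366 = 258 × 366 mm
L4: ⌊366/2⌋ × 258 = 183 × 258 mm
L5: ⌊258/2⌋ × 183 = 129 × 183 mm

129 × 183 mm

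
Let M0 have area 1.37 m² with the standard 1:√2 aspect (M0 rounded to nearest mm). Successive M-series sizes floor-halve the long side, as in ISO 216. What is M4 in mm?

246 × 348 mm

Let M0's short side be w mm. w · w√2 = 1.37 m² = 1,370,000 mm², so w ≈ 984.2 mm and w√2 ≈ 1391.9 mm → M0 = 984 × 1392 mm.
M1: ⌊1392/2⌋ × 984 = 696 × 984 mm
M2: ⌊984/2⌋ × 696 = 492 × 696 mm
M3: ⌊696/2⌋ × 492 = 348 × 492 mm
M4: ⌊492/2⌋ × 348 = 246 × 348 mm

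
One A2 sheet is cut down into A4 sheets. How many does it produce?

Each ISO step halves the sheet: 1 × A2 → 2 × A3 → 4 × A4
From A2 to A4 is 2 halving steps: 2^2 = 4.

4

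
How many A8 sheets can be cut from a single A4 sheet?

A4 = 210 × 297 mm; A8 = 52 × 74 mm.
Each halving step doubles the count; 4 steps from A4 to A8.
2^4 = 16.

16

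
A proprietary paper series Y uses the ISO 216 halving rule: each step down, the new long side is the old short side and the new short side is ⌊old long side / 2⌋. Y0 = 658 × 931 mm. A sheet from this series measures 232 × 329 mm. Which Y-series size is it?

Y0: 658 × 931 mm
Y1: 465 × 658 mm
Y2: 329 × 465 mm
Y3: 232 × 329 mm
Y4: 164 × 232 mm
→ matches Y3.

Y3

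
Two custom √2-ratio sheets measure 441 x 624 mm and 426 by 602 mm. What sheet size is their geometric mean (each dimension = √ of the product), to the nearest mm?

Short side: √(441 · 426) = √187866 ≈ 433.4 → 433 mm
Long side: √(624 · 602) = √375648 ≈ 612.9 → 613 mm

433 × 613 mm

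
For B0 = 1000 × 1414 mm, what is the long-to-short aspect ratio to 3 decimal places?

1414 / 1000 = 1.414
Matches √2 ≈ 1.414 — the ISO 216 defining ratio.

1.414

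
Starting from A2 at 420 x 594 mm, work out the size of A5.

148 × 210 mm

A3: ⌊594/2⌋ × 420 = 297 × 420 mm
A4: ⌊420/2⌋ × 297 = 210 × 297 mm
A5: ⌊297/2⌋ × 210 = 148 × 210 mm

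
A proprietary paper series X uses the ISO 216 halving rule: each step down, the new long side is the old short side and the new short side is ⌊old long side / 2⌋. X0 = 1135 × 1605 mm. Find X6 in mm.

X1 = 802 × 1135 mm (from X0 by 1 halving).
X2: ⌊1135/2⌋ × 802 = 567 × 802 mm
X3: ⌊802/2⌋ × 567 = 401 × 567 mm
X4: ⌊567/2⌋ × 401 = 283 × 401 mm
X5: ⌊401/2⌋ × 283 = 200 × 283 mm
X6: ⌊283/2⌋ × 200 = 141 × 200 mm

141 × 200 mm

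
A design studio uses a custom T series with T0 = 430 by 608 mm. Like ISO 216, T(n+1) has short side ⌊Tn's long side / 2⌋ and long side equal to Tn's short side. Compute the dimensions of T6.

53 × 76 mm

T1: ⌊608/2⌋ × 430 = 304 × 430 mm
T2: ⌊430/2⌋ × 304 = 215 × 304 mm
T3: ⌊304/2⌋ × 215 = 152 × 215 mm
T4: ⌊215/2⌋ × 152 = 107 × 152 mm
T5: ⌊152/2⌋ × 107 = 76 × 107 mm
T6: ⌊107/2⌋ × 76 = 53 × 76 mm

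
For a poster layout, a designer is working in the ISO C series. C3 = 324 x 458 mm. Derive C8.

57 × 81 mm

C4: ⌊458/2⌋ × 324 = 229 × 324 mm
C5: ⌊324/2⌋ × 229 = 162 × 229 mm
C6: ⌊229/2⌋ × 162 = 114 × 162 mm
C7: ⌊162/2⌋ × 114 = 81 × 114 mm
C8: ⌊114/2⌋ × 81 = 57 × 81 mm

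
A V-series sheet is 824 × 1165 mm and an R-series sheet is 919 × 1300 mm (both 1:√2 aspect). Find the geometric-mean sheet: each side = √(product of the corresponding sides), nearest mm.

Short side: √(824 · 919) = √757256 ≈ 870.2 → 870 mm
Long side: √(1165 · 1300) = √1514500 ≈ 1230.7 → 1231 mm

870 × 1231 mm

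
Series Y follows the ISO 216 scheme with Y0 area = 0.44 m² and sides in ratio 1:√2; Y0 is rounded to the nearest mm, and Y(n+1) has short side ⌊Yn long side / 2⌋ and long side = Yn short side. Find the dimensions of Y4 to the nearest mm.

139 × 197 mm

Let Y0's short side be w mm. w · w√2 = 0.44 m² = 440,000 mm², so w ≈ 557.8 mm and w√2 ≈ 788.8 mm → Y0 = 558 × 789 mm.
Y1: ⌊789/2⌋ × 558 = 394 × 558 mm
Y2: ⌊558/2⌋ × 394 = 279 × 394 mm
Y3: ⌊394/2⌋ × 279 = 197 × 279 mm
Y4: ⌊279/2⌋ × 197 = 139 × 197 mm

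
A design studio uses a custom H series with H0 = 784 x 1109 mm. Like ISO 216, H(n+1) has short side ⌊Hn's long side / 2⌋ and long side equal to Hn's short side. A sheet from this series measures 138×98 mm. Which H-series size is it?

H0: 784 × 1109 mm
H1: 554 × 784 mm
H2: 392 × 554 mm
H3: 277 × 392 mm
H4: 196 × 277 mm
H5: 138 × 196 mm
H6: 98 × 138 mm
H7: 69 × 98 mm
→ matches H6.

H6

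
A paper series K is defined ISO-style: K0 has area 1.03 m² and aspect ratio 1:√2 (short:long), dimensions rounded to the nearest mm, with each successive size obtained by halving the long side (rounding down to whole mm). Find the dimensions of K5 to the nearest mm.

Let K0's short side be w mm. w · w√2 = 1.03 m² = 1,030,000 mm², so w ≈ 853.4 mm and w√2 ≈ 1206.9 mm → K0 = 853 × 1207 mm.
K1: ⌊1207/2⌋ × 853 = 603 × 853 mm
K2: ⌊853/2⌋ × 603 = 426 × 603 mm
K3: ⌊603/2⌋ × 426 = 301 × 426 mm
K4: ⌊426/2⌋ × 301 = 213 × 301 mm
K5: ⌊301/2⌋ × 213 = 150 × 213 mm

150 × 213 mm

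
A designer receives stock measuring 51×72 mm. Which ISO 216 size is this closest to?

A8 (52 × 74 mm)

Aspect ratio 72/51 ≈ 1.412 — close to the ISO √2 ≈ 1.414.
In the A-series (A0 area = 1 m²): A8 = 52 × 74 mm.
Off by 3 mm total — nearest standard size.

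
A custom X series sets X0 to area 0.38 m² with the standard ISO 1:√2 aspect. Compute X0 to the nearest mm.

518 × 733 mm

Let the short side be w mm. Then w · w√2 = 0.38 m² = 380,000 mm².
w² = 380,000/√2, so w ≈ 518.4 mm; long side = w√2 ≈ 733.1 mm.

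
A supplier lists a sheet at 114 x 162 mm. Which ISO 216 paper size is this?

C6 (114 × 162 mm)

Aspect ratio 162/114 ≈ 1.421 — close to the ISO √2 ≈ 1.414.
In the C-series (envelope sizes, between A and B): C6 = 114 × 162 mm.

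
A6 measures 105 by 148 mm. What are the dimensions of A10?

A7: ⌊148/2⌋ × 105 = 74 × 105 mm
A8: ⌊105/2⌋ × 74 = 52 × 74 mm
A9: ⌊74/2⌋ × 52 = 37 × 52 mm
A10: ⌊52/2⌋ × 37 = 26 × 37 mm

26 × 37 mm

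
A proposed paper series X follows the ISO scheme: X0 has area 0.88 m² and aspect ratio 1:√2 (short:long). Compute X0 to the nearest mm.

Let the short side be w mm. Then w · w√2 = 0.88 m² = 880,000 mm².
w² = 880,000/√2, so w ≈ 788.8 mm; long side = w√2 ≈ 1115.6 mm.

789 × 1116 mm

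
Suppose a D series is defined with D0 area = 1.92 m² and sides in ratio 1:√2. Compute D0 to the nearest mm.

Let the short side be w mm. Then w · w√2 = 1.92 m² = 1,920,000 mm².
w² = 1,920,000/√2, so w ≈ 1165.2 mm; long side = w√2 ≈ 1647.8 mm.

1165 × 1648 mm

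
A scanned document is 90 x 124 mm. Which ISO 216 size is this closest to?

Aspect ratio 124/90 ≈ 1.378 (ISO target is √2 ≈ 1.414).
In the B-series (B0 = 1000 × 1414 mm): B7 = 88 × 125 mm.
Off by 3 mm total — nearest standard size.

B7 (88 × 125 mm)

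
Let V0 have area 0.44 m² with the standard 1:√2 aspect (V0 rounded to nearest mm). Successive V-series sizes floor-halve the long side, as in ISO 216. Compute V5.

98 × 139 mm

Let V0's short side be w mm. w · w√2 = 0.44 m² = 440,000 mm², so w ≈ 557.8 mm and w√2 ≈ 788.8 mm → V0 = 558 × 789 mm.
V1: ⌊789/2⌋ × 558 = 394 × 558 mm
V2: ⌊558/2⌋ × 394 = 279 × 394 mm
V3: ⌊394/2⌋ × 279 = 197 × 279 mm
V4: ⌊279/2⌋ × 197 = 139 × 197 mm
V5: ⌊197/2⌋ × 139 = 98 × 139 mm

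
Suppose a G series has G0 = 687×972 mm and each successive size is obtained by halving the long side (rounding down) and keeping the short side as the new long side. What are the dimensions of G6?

G1: ⌊972/2⌋ × 687 = 486 × 687 mm
G2: ⌊687/2⌋ × 486 = 343 × 486 mm
G3: ⌊486/2⌋ × 343 = 243 × 343 mm
G4: ⌊343/2⌋ × 243 = 171 × 243 mm
G5: ⌊243/2⌋ × 171 = 121 × 171 mm
G6: ⌊171/2⌋ × 121 = 85 × 121 mm

85 × 121 mm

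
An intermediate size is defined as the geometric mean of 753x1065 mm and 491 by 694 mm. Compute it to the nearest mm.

608 × 860 mm

Short side: √(753 · 491) = √369723 ≈ 608.0 → 608 mm
Long side: √(1065 · 694) = √739110 ≈ 859.7 → 860 mm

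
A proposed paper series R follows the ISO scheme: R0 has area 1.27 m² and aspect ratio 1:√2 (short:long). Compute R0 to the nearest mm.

Let the short side be w mm. Then w · w√2 = 1.27 m² = 1,270,000 mm².
w² = 1,270,000/√2, so w ≈ 947.6 mm; long side = w√2 ≈ 1340.2 mm.

948 × 1340 mm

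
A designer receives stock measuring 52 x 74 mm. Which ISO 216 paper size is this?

Aspect ratio 74/52 ≈ 1.423 — close to the ISO √2 ≈ 1.414.
In the A-series (A0 area = 1 m²): A8 = 52 × 74 mm.

A8 (52 × 74 mm)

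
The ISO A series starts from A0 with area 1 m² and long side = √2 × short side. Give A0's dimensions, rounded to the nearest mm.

841 × 1189 mm

Let the short side be w mm. Then the long side is w√2 and w · w√2 = 10⁶ mm².
w² = 10⁶/√2, so w = 1000 / 2^(1/4) ≈ 840.9 mm; long side = 1000 · 2^(1/4) ≈ 1189.2 mm.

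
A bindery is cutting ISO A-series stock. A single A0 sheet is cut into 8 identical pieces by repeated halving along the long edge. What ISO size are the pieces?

8 = 2^3, so 3 halving steps.
A0 → A1 → … → A3 after 3 steps.

A3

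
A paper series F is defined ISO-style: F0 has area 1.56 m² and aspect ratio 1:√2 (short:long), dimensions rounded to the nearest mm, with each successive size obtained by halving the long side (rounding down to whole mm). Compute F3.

Let F0's short side be w mm. w · w√2 = 1.56 m² = 1,560,000 mm², so w ≈ 1050.3 mm and w√2 ≈ 1485.3 mm → F0 = 1050 × 1485 mm.
F1: ⌊1485/2⌋ × 1050 = 742 × 1050 mm
F2: ⌊1050/2⌋ × 742 = 525 × 742 mm
F3: ⌊742/2⌋ × 525 = 371 × 525 mm

371 × 525 mm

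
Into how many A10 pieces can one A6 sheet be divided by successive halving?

Each ISO step halves the sheet: 1 × A6 → 2 × A7 → 4 × A8 → 8 × A9 → …
From A6 to A10 is 4 halving steps: 2^4 = 16.

16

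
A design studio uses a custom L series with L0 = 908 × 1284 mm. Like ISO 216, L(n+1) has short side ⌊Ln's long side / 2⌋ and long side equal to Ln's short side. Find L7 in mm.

L1 = 642 × 908 mm (from L0 by 1 halving).
L2: ⌊908/2⌋ × 642 = 454 × 642 mm
L3: ⌊642/2⌋ × 454 = 321 × 454 mm
L4: ⌊454/2⌋ × 321 = 227 × 321 mm
L5: ⌊321/2⌋ × 227 = 160 × 227 mm
L6: ⌊227/2⌋ × 160 = 113 × 160 mm
L7: ⌊160/2⌋ × 113 = 80 × 113 mm

80 × 113 mm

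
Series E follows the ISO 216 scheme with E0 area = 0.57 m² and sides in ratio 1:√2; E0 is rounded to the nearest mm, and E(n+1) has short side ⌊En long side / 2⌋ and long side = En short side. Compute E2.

317 × 449 mm

Let E0's short side be w mm. w · w√2 = 0.57 m² = 570,000 mm², so w ≈ 634.9 mm and w√2 ≈ 897.8 mm → E0 = 635 × 898 mm.
E1: ⌊898/2⌋ × 635 = 449 × 635 mm
E2: ⌊635/2⌋ × 449 = 317 × 449 mm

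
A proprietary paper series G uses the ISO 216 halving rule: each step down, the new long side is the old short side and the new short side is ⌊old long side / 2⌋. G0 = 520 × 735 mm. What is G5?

G1: ⌊735/2⌋ × 520 = 367 × 520 mm
G2: ⌊520/2⌋ × 367 = 260 × 367 mm
G3: ⌊367/2⌋ × 260 = 183 × 260 mm
G4: ⌊260/2⌋ × 183 = 130 × 183 mm
G5: ⌊183/2⌋ × 130 = 91 × 130 mm

91 × 130 mm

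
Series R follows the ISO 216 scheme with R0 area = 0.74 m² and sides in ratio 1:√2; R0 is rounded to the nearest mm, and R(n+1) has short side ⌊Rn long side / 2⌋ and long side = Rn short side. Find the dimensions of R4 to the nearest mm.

Let R0's short side be w mm. w · w√2 = 0.74 m² = 740,000 mm², so w ≈ 723.4 mm and w√2 ≈ 1023.0 mm → R0 = 723 × 1023 mm.
R1: ⌊1023/2⌋ × 723 = 511 × 723 mm
R2: ⌊723/2⌋ × 511 = 361 × 511 mm
R3: ⌊511/2⌋ × 361 = 255 × 361 mm
R4: ⌊361/2⌋ × 255 = 180 × 255 mm

180 × 255 mm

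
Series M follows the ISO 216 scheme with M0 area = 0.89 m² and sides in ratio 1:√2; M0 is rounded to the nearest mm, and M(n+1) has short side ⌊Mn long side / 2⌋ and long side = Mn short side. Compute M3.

Let M0's short side be w mm. w · w√2 = 0.89 m² = 890,000 mm², so w ≈ 793.3 mm and w√2 ≈ 1121.9 mm → M0 = 793 × 1122 mm.
M1: ⌊1122/2⌋ × 793 = 561 × 793 mm
M2: ⌊793/2⌋ × 561 = 396 × 561 mm
M3: ⌊561/2⌋ × 396 = 280 × 396 mm

280 × 396 mm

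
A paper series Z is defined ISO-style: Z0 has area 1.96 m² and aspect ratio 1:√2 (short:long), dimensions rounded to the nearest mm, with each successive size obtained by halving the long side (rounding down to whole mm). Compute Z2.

588 × 832 mm

Let Z0's short side be w mm. w · w√2 = 1.96 m² = 1,960,000 mm², so w ≈ 1177.3 mm and w√2 ≈ 1664.9 mm → Z0 = 1177 × 1665 mm.
Z1: ⌊1665/2⌋ × 1177 = 832 × 1177 mm
Z2: ⌊1177/2⌋ × 832 = 588 × 832 mm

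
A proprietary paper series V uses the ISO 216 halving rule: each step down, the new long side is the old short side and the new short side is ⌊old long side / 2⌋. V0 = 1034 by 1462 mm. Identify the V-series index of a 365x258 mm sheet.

V0: 1034 × 1462 mm
V1: 731 × 1034 mm
V2: 517 × 731 mm
V3: 365 × 517 mm
V4: 258 × 365 mm
V5: 182 × 258 mm
→ matches V4.

V4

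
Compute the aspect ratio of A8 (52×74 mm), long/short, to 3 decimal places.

1.423

74 / 52 = 1.423
ISO 216 targets √2 ≈ 1.414; the +0.009 deviation is from mm rounding.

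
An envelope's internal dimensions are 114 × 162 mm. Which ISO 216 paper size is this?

Aspect ratio 162/114 ≈ 1.421 — close to the ISO √2 ≈ 1.414.
In the C-series (envelope sizes, between A and B): C6 = 114 × 162 mm.

C6 (114 × 162 mm)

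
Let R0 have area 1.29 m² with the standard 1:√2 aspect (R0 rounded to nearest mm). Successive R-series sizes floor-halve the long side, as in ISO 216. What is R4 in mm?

Let R0's short side be w mm. w · w√2 = 1.29 m² = 1,290,000 mm², so w ≈ 955.1 mm and w√2 ≈ 1350.7 mm → R0 = 955 × 1351 mm.
R1: ⌊1351/2⌋ × 955 = 675 × 955 mm
R2: ⌊955/2⌋ × 675 = 477 × 675 mm
R3: ⌊675/2⌋ × 477 = 337 × 477 mm
R4: ⌊477/2⌋ × 337 = 238 × 337 mm

238 × 337 mm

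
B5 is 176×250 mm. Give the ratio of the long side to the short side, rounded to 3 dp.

1.420

250 / 176 = 1.420
ISO 216 targets √2 ≈ 1.414; the +0.006 deviation is from mm rounding.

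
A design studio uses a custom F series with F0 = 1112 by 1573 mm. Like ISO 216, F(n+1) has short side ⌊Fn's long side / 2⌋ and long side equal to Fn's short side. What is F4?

F1: ⌊1573/2⌋ × 1112 = 786 × 1112 mm
F2: ⌊1112/2⌋ × 786 = 556 × 786 mm
F3: ⌊786/2⌋ × 556 = 393 × 556 mm
F4: ⌊556/2⌋ × 393 = 278 × 393 mm

278 × 393 mm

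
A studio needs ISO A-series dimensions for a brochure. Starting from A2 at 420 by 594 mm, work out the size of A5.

A3: ⌊594/2⌋ × 420 = 297 × 420 mm
A4: ⌊420/2⌋ × 297 = 210 × 297 mm
A5: ⌊297/2⌋ × 210 = 148 × 210 mm

148 × 210 mm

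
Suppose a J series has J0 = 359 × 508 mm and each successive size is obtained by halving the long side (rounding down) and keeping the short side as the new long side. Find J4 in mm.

J1: ⌊508/2⌋ × 359 = 254 × 359 mm
J2: ⌊359/2⌋ × 254 = 179 × 254 mm
J3: ⌊254/2⌋ × 179 = 127 × 179 mm
J4: ⌊179/2⌋ × 127 = 89 × 127 mm

89 × 127 mm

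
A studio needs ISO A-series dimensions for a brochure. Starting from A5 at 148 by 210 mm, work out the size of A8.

A6: ⌊210/2⌋ × 148 = 105 × 148 mm
A7: ⌊148/2⌋ × 105 = 74 × 105 mm
A8: ⌊105/2⌋ × 74 = 52 × 74 mm

52 × 74 mm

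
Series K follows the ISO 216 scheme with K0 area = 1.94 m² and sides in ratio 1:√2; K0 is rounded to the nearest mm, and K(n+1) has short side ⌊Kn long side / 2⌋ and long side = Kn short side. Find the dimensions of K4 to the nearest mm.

292 × 414 mm

Let K0's short side be w mm. w · w√2 = 1.94 m² = 1,940,000 mm², so w ≈ 1171.2 mm and w√2 ≈ 1656.4 mm → K0 = 1171 × 1656 mm.
K1: ⌊1656/2⌋ × 1171 = 828 × 1171 mm
K2: ⌊1171/2⌋ × 828 = 585 × 828 mm
K3: ⌊828/2⌋ × 585 = 414 × 585 mm
K4: ⌊585/2⌋ × 414 = 292 × 414 mm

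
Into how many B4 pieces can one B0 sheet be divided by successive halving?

16

Each ISO step halves the sheet: 1 × B0 → 2 × B1 → 4 × B2 → 8 × B3 → …
From B0 to B4 is 4 halving steps: 2^4 = 16.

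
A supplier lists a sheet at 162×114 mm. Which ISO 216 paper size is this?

Aspect ratio 162/114 ≈ 1.421 — close to the ISO √2 ≈ 1.414.
In the C-series (envelope sizes, between A and B): C6 = 114 × 162 mm.

C6 (114 × 162 mm)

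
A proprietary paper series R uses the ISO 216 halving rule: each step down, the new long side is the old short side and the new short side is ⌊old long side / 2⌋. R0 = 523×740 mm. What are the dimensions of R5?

R1: ⌊740/2⌋ × 523 = 370 × 523 mm
R2: ⌊523/2⌋ × 370 = 261 × 370 mm
R3: ⌊370/2⌋ × 261 = 185 × 261 mm
R4: ⌊261/2⌋ × 185 = 130 × 185 mm
R5: ⌊185/2⌋ × 130 = 92 × 130 mm

92 × 130 mm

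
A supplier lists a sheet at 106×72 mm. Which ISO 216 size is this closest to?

A7 (74 × 105 mm)

Aspect ratio 106/72 ≈ 1.472 (ISO target is √2 ≈ 1.414).
In the A-series (A0 area = 1 m²): A7 = 74 × 105 mm.
Off by 3 mm total — nearest standard size.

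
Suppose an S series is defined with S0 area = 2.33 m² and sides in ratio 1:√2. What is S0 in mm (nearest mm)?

1284 × 1815 mm

Let the short side be w mm. Then w · w√2 = 2.33 m² = 2,330,000 mm².
w² = 2,330,000/√2, so w ≈ 1283.6 mm; long side = w√2 ≈ 1815.2 mm.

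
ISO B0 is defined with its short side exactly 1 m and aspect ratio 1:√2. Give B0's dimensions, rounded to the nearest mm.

1000 × 1414 mm

Short side = 1000 mm; long side = 1000√2 ≈ 1414.2 mm.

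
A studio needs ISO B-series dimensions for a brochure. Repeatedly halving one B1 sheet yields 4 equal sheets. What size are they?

B3

4 = 2^2, so 2 halving steps.
B1 → B2 → … → B3 after 2 steps.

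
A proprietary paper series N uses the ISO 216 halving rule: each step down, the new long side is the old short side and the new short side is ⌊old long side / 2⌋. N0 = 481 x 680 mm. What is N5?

85 × 120 mm

N1: ⌊680/2⌋ × 481 = 340 × 481 mm
N2: ⌊481/2⌋ × 340 = 240 × 340 mm
N3: ⌊340/2⌋ × 240 = 170 × 240 mm
N4: ⌊240/2⌋ × 170 = 120 × 170 mm
N5: ⌊170/2⌋ × 120 = 85 × 120 mm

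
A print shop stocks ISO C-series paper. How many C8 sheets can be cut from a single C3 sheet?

32

Each ISO step halves the sheet: 1 × C3 → 2 × C4 → 4 × C5 → 8 × C6 → …
From C3 to C8 is 5 halving steps: 2^5 = 32.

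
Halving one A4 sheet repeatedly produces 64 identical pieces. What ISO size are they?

64 = 2^6, so 6 halving steps.
A4 → A5 → … → A10 after 6 steps.

A10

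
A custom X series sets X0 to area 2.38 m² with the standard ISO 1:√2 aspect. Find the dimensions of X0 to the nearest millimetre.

1297 × 1835 mm

Let the short side be w mm. Then w · w√2 = 2.38 m² = 2,380,000 mm².
w² = 2,380,000/√2, so w ≈ 1297.3 mm; long side = w√2 ≈ 1834.6 mm.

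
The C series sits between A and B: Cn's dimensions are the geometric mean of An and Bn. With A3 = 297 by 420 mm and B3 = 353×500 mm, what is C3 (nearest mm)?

Short side: √(297 · 353) = √104841 ≈ 323.8 → 324 mm
Long side: √(420 · 500) = √210000 ≈ 458.3 → 458 mm

324 × 458 mm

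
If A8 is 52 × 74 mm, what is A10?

A9: ⌊74/2⌋ × 52 = 37 × 52 mm
A10: ⌊52/2⌋ × 37 = 26 × 37 mm

26 × 37 mm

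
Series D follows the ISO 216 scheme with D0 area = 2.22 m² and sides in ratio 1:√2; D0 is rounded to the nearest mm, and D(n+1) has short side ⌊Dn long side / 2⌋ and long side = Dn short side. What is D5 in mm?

221 × 313 mm

Let D0's short side be w mm. w · w√2 = 2.22 m² = 2,220,000 mm², so w ≈ 1252.9 mm and w√2 ≈ 1771.9 mm → D0 = 1253 × 1772 mm.
D1: ⌊1772/2⌋ × 1253 = 886 × 1253 mm
D2: ⌊1253/2⌋ × 886 = 626 × 886 mm
D3: ⌊886/2⌋ × 626 = 443 × 626 mm
D4: ⌊626/2⌋ × 443 = 313 × 443 mm
D5: ⌊443/2⌋ × 313 = 221 × 313 mm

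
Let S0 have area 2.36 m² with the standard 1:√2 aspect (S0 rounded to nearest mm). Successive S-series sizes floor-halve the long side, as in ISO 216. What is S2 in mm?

Let S0's short side be w mm. w · w√2 = 2.36 m² = 2,360,000 mm², so w ≈ 1291.8 mm and w√2 ≈ 1826.9 mm → S0 = 1292 × 1827 mm.
S1: ⌊1827/2⌋ × 1292 = 913 × 1292 mm
S2: ⌊1292/2⌋ × 913 = 646 × 913 mm

646 × 913 mm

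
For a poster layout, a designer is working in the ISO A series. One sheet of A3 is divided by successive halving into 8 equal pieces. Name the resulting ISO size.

A6

8 = 2^3, so 3 halving steps.
A3 → A4 → … → A6 after 3 steps.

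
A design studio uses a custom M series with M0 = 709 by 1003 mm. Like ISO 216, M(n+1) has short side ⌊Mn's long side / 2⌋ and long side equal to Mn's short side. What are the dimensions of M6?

M1 = 501 × 709 mm (from M0 by 1 halving).
M2: ⌊709/2⌋ × 501 = 354 × 501 mm
M3: ⌊501/2⌋ × 354 = 250 × 354 mm
M4: ⌊354/2⌋ × 250 = 177 × 250 mm
M5: ⌊250/2⌋ × 177 = 125 × 177 mm
M6: ⌊177/2⌋ × 125 = 88 × 125 mm

88 × 125 mm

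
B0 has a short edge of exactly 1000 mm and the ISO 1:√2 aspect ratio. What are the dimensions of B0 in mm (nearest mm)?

Short side = 1000 mm; long side = 1000√2 ≈ 1414.2 mm.

1000 × 1414 mm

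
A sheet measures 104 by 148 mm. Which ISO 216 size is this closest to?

A6 (105 × 148 mm)

Aspect ratio 148/104 ≈ 1.423 — close to the ISO √2 ≈ 1.414.
In the A-series (A0 area = 1 m²): A6 = 105 × 148 mm.
Off by 1 mm total — nearest standard size.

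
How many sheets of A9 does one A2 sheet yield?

Each ISO step halves the sheet: 1 × A2 → 2 × A3 → 4 × A4 → 8 × A5 → …
From A2 to A9 is 7 halving steps: 2^7 = 128.

128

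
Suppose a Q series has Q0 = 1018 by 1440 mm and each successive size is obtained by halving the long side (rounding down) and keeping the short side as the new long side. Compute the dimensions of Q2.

Q1: ⌊1440/2⌋ × 1018 = 720 × 1018 mm
Q2: ⌊1018/2⌋ × 720 = 509 × 720 mm

509 × 720 mm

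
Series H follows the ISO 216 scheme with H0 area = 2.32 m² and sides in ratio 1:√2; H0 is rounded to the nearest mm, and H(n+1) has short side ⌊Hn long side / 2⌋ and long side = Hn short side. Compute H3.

Let H0's short side be w mm. w · w√2 = 2.32 m² = 2,320,000 mm², so w ≈ 1280.8 mm and w√2 ≈ 1811.3 mm → H0 = 1281 × 1811 mm.
H1: ⌊1811/2⌋ × 1281 = 905 × 1281 mm
H2: ⌊1281/2⌋ × 905 = 640 × 905 mm
H3: ⌊905/2⌋ × 640 = 452 × 640 mm

452 × 640 mm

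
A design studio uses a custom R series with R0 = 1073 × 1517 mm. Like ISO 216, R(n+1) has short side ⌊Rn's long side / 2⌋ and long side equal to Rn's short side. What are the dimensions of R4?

268 × 379 mm

R1: ⌊1517/2⌋ × 1073 = 758 × 1073 mm
R2: ⌊1073/2⌋ × 758 = 536 × 758 mm
R3: ⌊758/2⌋ × 536 = 379 × 536 mm
R4: ⌊536/2⌋ × 379 = 268 × 379 mm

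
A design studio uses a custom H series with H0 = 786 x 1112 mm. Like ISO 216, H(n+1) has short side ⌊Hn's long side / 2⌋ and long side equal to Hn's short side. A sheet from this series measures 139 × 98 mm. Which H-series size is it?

H0: 786 × 1112 mm
H1: 556 × 786 mm
H2: 393 × 556 mm
H3: 278 × 393 mm
H4: 196 × 278 mm
H5: 139 × 196 mm
H6: 98 × 139 mm
H7: 69 × 98 mm
→ matches H6.

H6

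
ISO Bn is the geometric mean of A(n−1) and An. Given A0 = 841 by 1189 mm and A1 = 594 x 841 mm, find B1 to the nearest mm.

Short side: √(841 · 594) = √499554 ≈ 706.8 → 707 mm
Long side: √(1189 · 841) = √999949 ≈ 1000.0 → 1000 mm

707 × 1000 mm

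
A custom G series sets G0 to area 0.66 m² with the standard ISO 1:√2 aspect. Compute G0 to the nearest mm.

683 × 966 mm

Let the short side be w mm. Then w · w√2 = 0.66 m² = 660,000 mm².
w² = 660,000/√2, so w ≈ 683.1 mm; long side = w√2 ≈ 966.1 mm.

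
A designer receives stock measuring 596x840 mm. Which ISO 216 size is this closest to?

A1 (594 × 841 mm)

Aspect ratio 840/596 ≈ 1.409 — close to the ISO √2 ≈ 1.414.
In the A-series (A0 area = 1 m²): A1 = 594 × 841 mm.
Off by 3 mm total — nearest standard size.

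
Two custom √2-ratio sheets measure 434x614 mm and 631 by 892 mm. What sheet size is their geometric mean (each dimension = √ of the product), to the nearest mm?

523 × 740 mm

Short side: √(434 · 631) = √273854 ≈ 523.3 → 523 mm
Long side: √(614 · 892) = √547688 ≈ 740.1 → 740 mm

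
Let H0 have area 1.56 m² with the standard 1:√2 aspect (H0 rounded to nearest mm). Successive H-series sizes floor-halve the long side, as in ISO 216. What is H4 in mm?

262 × 371 mm

Let H0's short side be w mm. w · w√2 = 1.56 m² = 1,560,000 mm², so w ≈ 1050.3 mm and w√2 ≈ 1485.3 mm → H0 = 1050 × 1485 mm.
H1: ⌊1485/2⌋ × 1050 = 742 × 1050 mm
H2: ⌊1050/2⌋ × 742 = 525 × 742 mm
H3: ⌊742/2⌋ × 525 = 371 × 525 mm
H4: ⌊525/2⌋ × 371 = 262 × 371 mm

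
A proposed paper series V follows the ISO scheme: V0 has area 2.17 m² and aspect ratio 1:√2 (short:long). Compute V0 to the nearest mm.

Let the short side be w mm. Then w · w√2 = 2.17 m² = 2,170,000 mm².
w² = 2,170,000/√2, so w ≈ 1238.7 mm; long side = w√2 ≈ 1751.8 mm.

1239 × 1752 mm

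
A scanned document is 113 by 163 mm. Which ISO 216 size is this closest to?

C6 (114 × 162 mm)

Aspect ratio 163/113 ≈ 1.442 (ISO target is √2 ≈ 1.414).
In the C-series (envelope sizes, between A and B): C6 = 114 × 162 mm.
Off by 2 mm total — nearest standard size.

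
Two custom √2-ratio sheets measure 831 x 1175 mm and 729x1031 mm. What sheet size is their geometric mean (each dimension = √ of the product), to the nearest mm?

778 × 1101 mm

Short side: √(831 · 729) = √605799 ≈ 778.3 → 778 mm
Long side: √(1175 · 1031) = √1211425 ≈ 1100.6 → 1101 mm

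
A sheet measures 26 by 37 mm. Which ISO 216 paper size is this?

A10 (26 × 37 mm)

Aspect ratio 37/26 ≈ 1.423 — close to the ISO √2 ≈ 1.414.
In the A-series (A0 area = 1 m²): A10 = 26 × 37 mm.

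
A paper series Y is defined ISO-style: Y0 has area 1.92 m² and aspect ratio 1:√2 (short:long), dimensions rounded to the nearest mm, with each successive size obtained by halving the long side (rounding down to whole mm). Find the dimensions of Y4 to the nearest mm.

291 × 412 mm

Let Y0's short side be w mm. w · w√2 = 1.92 m² = 1,920,000 mm², so w ≈ 1165.2 mm and w√2 ≈ 1647.8 mm → Y0 = 1165 × 1648 mm.
Y1: ⌊1648/2⌋ × 1165 = 824 × 1165 mm
Y2: ⌊1165/2⌋ × 824 = 582 × 824 mm
Y3: ⌊824/2⌋ × 582 = 412 × 582 mm
Y4: ⌊582/2⌋ × 412 = 291 × 412 mm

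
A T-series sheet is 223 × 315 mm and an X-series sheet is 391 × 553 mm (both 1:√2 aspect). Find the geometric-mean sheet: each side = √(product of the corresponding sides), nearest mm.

Short side: √(223 · 391) = √87193 ≈ 295.3 → 295 mm
Long side: √(315 · 553) = √174195 ≈ 417.4 → 417 mm

295 × 417 mm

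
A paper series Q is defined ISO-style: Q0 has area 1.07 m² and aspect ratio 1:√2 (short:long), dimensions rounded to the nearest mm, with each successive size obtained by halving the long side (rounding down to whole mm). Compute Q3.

307 × 435 mm

Let Q0's short side be w mm. w · w√2 = 1.07 m² = 1,070,000 mm², so w ≈ 869.8 mm and w√2 ≈ 1230.1 mm → Q0 = 870 × 1230 mm.
Q1: ⌊1230/2⌋ × 870 = 615 × 870 mm
Q2: ⌊870/2⌋ × 615 = 435 × 615 mm
Q3: ⌊615/2⌋ × 435 = 307 × 435 mm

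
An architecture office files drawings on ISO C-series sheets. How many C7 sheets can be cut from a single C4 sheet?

Each ISO step halves the sheet: 1 × C4 → 2 × C5 → 4 × C6 → 8 × C7
From C4 to C7 is 3 halving steps: 2^3 = 8.

8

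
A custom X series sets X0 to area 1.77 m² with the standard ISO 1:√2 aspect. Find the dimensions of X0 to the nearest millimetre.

1119 × 1582 mm

Let the short side be w mm. Then w · w√2 = 1.77 m² = 1,770,000 mm².
w² = 1,770,000/√2, so w ≈ 1118.7 mm; long side = w√2 ≈ 1582.1 mm.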